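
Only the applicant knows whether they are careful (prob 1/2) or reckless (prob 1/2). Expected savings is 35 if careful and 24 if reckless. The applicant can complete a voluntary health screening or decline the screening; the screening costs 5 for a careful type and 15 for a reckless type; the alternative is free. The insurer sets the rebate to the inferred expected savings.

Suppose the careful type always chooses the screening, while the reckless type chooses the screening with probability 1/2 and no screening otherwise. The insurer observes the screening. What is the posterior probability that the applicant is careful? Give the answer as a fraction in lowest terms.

2/3

P(the screening) = (1/2)·1 + (1/2)·(1/2) = 3/4.
By Bayes' rule, P(careful | the screening) = (1/2) / (3/4) = 2/3.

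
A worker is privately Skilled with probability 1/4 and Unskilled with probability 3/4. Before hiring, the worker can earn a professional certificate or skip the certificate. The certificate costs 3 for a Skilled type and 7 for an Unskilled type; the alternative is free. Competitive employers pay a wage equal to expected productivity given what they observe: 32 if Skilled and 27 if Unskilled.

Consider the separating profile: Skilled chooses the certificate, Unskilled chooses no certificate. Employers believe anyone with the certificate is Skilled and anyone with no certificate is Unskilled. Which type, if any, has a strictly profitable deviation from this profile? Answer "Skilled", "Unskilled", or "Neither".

The certificate pays 32; no certificate pays 27.
Skilled: assigned the certificate, nets 32 − 3 = 29; deviating to no certificate nets 27.
Unskilled: assigned no certificate, nets 27; deviating to the certificate nets 32 − 7 = 25.
Both types strictly prefer their assigned action; no profitable deviation.

Neither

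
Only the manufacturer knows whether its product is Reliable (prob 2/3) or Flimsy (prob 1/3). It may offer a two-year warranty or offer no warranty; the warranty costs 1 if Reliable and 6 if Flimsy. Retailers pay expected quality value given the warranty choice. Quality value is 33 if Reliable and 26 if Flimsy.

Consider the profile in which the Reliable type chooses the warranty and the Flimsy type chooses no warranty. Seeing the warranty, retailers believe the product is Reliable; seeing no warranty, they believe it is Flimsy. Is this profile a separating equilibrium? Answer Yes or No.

No

Under these beliefs, the warranty earns price 33 and no warranty earns price 26.
Reliable: the warranty nets 33 − 1 = 32; no warranty nets 26. Reliable prefers the warranty.
Flimsy: the warranty nets 33 − 6 = 27; no warranty nets 26. Flimsy would deviate to the warranty.
Flimsy has a profitable deviation, so the profile is not an equilibrium.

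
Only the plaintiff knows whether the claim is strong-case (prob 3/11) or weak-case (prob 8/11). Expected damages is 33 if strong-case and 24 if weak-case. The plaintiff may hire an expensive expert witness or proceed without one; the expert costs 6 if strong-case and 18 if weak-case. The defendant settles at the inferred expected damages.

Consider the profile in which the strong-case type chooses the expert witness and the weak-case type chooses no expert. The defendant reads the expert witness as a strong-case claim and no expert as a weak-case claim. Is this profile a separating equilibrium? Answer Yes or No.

Under these beliefs, the expert witness earns settlement 33 and no expert earns settlement 24.
strong-case: the expert witness nets 33 − 6 = 27; no expert nets 24. strong-case prefers the expert witness.
weak-case: the expert witness nets 33 − 18 = 15; no expert nets 24. weak-case prefers no expert.
Neither type deviates, so the separating profile is an equilibrium.

Yes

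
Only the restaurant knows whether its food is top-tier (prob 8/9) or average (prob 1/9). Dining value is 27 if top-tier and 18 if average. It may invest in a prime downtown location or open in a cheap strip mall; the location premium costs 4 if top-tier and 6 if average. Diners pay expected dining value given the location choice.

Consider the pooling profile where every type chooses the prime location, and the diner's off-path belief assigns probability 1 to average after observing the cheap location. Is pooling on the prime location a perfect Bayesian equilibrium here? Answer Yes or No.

Yes

On path, the diner holds the prior and pays 8/9·27 + 1/9·18 = 26. Off path (the cheap location), believing average, it pays 18.
top-tier: the prime location nets 26 − 4 = 22; the cheap location nets 18. top-tier stays.
average: the prime location nets 26 − 6 = 20; the cheap location nets 18. average stays.
No type deviates, so pooling is sustained.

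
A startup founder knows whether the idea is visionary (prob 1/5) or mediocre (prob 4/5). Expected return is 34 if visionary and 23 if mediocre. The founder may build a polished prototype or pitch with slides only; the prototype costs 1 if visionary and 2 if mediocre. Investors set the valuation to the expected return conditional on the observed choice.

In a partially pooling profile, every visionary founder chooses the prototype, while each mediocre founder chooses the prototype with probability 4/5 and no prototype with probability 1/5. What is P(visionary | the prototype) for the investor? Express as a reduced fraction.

P(the prototype) = (1/5)·1 + (4/5)·(4/5) = 21/25.
By Bayes' rule, P(visionary | the prototype) = (1/5) / (21/25) = 5/21.

5/21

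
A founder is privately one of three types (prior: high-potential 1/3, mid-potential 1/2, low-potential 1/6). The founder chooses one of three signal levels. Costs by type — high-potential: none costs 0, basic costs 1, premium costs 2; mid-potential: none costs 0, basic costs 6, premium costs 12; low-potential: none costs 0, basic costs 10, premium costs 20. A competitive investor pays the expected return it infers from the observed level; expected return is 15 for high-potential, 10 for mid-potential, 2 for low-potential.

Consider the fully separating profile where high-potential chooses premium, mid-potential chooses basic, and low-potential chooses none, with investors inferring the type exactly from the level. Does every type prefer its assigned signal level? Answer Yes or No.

Yes

Separating valuations: premium → 15, basic → 10, none → 2.
high-potential (assigned premium): none: 2 − 0 = 2; basic: 10 − 1 = 9; premium: 15 − 2 = 13. high-potential stays.
mid-potential (assigned basic): none: 2 − 0 = 2; basic: 10 − 6 = 4; premium: 15 − 12 = 3. mid-potential stays.
low-potential (assigned none): none: 2 − 0 = 2; basic: 10 − 10 = 0; premium: 15 − 20 = -5. low-potential stays.
Every type prefers its assigned level; separation holds.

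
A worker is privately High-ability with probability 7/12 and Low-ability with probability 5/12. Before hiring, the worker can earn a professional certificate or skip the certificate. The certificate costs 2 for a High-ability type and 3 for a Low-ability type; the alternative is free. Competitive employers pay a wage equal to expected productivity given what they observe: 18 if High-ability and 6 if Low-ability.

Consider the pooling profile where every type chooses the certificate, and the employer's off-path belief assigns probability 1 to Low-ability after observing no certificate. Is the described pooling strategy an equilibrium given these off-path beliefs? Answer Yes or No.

On path, the employer holds the prior and pays 7/12·18 + 5/12·6 = 13. Off path (no certificate), believing Low-ability, it pays 6.
High-ability: the certificate nets 13 − 2 = 11; no certificate nets 6. High-ability stays.
Low-ability: the certificate nets 13 − 3 = 10; no certificate nets 6. Low-ability stays.
No type deviates, so pooling is sustained.

Yes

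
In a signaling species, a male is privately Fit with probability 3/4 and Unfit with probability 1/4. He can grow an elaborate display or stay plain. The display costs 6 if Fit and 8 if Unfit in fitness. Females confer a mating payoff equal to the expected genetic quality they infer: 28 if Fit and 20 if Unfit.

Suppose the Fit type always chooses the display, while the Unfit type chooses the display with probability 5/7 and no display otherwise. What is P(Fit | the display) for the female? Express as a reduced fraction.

P(the display) = (3/4)·1 + (1/4)·(5/7) = 13/14.
By Bayes' rule, P(Fit | the display) = (3/4) / (13/14) = 21/26.

21/26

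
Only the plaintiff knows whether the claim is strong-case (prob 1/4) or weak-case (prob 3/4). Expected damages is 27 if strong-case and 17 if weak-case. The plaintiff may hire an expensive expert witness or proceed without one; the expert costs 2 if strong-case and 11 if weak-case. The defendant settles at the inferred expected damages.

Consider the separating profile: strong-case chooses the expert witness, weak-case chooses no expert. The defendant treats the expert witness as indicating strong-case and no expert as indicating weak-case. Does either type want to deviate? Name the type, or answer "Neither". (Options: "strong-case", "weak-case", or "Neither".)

The expert witness pays 27; no expert pays 17.
strong-case: assigned the expert witness, nets 27 − 2 = 25; deviating to no expert nets 17.
weak-case: assigned no expert, nets 17; deviating to the expert witness nets 27 − 11 = 16.
Both types strictly prefer their assigned action; no profitable deviation.

Neither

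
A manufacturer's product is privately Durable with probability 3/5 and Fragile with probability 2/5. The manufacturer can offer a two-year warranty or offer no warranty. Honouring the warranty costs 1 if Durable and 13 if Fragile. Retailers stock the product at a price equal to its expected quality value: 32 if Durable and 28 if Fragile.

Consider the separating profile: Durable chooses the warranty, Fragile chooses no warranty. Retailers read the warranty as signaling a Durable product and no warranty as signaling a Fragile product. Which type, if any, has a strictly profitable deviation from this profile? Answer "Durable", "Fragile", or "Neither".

The warranty pays 32; no warranty pays 28.
Durable: assigned the warranty, nets 32 − 1 = 31; deviating to no warranty nets 28.
Fragile: assigned no warranty, nets 28; deviating to the warranty nets 32 − 13 = 19.
Both types strictly prefer their assigned action; no profitable deviation.

Neither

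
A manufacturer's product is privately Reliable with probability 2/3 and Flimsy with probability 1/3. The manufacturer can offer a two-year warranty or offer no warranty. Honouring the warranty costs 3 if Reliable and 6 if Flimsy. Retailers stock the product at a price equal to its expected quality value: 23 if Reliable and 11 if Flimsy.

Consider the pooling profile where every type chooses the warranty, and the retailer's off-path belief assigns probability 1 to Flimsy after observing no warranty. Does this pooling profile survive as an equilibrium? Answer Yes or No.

Yes

On path, the retailer holds the prior and pays 2/3·23 + 1/3·11 = 19. Off path (no warranty), believing Flimsy, it pays 11.
Reliable: the warranty nets 19 − 3 = 16; no warranty nets 11. Reliable stays.
Flimsy: the warranty nets 19 − 6 = 13; no warranty nets 11. Flimsy stays.
No type deviates, so pooling is sustained.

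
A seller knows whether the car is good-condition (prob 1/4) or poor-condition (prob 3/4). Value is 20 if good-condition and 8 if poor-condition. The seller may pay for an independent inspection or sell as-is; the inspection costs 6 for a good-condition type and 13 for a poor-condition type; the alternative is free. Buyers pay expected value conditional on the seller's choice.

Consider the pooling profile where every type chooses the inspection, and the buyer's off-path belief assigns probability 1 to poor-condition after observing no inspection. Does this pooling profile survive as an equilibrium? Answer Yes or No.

On path, the buyer holds the prior and pays 1/4·20 + 3/4·8 = 11. Off path (no inspection), believing poor-condition, it pays 8.
good-condition: the inspection nets 11 − 6 = 5; no inspection nets 8. good-condition would deviate.
poor-condition: the inspection nets 11 − 13 = -2; no inspection nets 8. poor-condition would deviate.
A type deviates, so pooling fails.

No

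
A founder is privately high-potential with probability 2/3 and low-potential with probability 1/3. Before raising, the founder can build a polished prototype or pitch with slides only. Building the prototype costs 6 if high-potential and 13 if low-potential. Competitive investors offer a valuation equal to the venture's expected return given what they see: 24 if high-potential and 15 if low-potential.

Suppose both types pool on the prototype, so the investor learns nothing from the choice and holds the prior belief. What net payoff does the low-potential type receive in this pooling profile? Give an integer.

8

Pooled valuation = 2/3·24 + 1/3·15 = 21.
low-potential pays cost 13 for the prototype, so net payoff = 21 − 13 = 8.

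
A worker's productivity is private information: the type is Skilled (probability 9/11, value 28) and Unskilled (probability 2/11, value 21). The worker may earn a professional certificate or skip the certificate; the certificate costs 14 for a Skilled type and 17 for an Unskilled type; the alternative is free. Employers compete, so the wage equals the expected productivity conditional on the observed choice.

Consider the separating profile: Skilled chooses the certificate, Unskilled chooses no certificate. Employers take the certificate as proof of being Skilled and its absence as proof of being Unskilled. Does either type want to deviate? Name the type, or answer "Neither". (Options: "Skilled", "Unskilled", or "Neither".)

The certificate pays 28; no certificate pays 21.
Skilled: assigned the certificate, nets 28 − 14 = 14; deviating to no certificate nets 21.
Unskilled: assigned no certificate, nets 21; deviating to the certificate nets 28 − 17 = 11.
The Skilled type gains 7 by deviating.

Skilled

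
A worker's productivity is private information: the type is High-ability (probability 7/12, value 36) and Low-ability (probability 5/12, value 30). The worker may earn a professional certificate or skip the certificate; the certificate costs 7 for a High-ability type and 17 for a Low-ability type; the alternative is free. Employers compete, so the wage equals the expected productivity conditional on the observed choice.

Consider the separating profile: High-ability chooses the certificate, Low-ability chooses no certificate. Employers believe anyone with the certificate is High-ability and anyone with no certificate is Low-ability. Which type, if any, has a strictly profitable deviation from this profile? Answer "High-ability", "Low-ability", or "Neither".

The certificate pays 36; no certificate pays 30.
High-ability: assigned the certificate, nets 36 − 7 = 29; deviating to no certificate nets 30.
Low-ability: assigned no certificate, nets 30; deviating to the certificate nets 36 − 17 = 19.
The High-ability type gains 1 by deviating.

High-ability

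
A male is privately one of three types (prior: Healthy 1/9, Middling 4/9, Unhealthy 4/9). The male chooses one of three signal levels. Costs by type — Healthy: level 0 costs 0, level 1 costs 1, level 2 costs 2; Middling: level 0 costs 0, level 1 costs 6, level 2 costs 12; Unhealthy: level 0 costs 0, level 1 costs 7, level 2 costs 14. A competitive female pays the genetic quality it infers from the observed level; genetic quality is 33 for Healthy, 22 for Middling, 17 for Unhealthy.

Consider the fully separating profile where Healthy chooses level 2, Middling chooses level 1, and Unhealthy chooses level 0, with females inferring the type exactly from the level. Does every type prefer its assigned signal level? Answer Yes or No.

Separating mating payoffs: level 2 → 33, level 1 → 22, level 0 → 17.
Healthy (assigned level 2): level 0: 17 − 0 = 17; level 1: 22 − 1 = 21; level 2: 33 − 2 = 31. Healthy stays.
Middling (assigned level 1): level 0: 17 − 0 = 17; level 1: 22 − 6 = 16; level 2: 33 − 12 = 21. Middling prefers level 2.
Unhealthy (assigned level 0): level 0: 17 − 0 = 17; level 1: 22 − 7 = 15; level 2: 33 − 14 = 19. Unhealthy prefers level 2.
At least one type deviates; the separating profile fails.

No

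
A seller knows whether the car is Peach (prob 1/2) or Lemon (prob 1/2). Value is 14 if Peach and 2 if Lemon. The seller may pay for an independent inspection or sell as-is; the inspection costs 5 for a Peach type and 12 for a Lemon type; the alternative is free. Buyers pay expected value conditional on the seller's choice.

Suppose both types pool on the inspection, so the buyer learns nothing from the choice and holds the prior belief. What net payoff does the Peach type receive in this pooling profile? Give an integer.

Pooled price = 1/2·14 + 1/2·2 = 8.
Peach pays cost 5 for the inspection, so net payoff = 8 − 5 = 3.

3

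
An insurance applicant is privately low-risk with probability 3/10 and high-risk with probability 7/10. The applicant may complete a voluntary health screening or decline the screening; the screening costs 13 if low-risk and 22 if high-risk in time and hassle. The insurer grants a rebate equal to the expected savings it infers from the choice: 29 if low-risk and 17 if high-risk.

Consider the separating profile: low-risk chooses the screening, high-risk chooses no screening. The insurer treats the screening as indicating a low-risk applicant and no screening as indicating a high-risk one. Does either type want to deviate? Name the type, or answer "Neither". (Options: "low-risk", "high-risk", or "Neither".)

low-risk

The screening pays 29; no screening pays 17.
low-risk: assigned the screening, nets 29 − 13 = 16; deviating to no screening nets 17.
high-risk: assigned no screening, nets 17; deviating to the screening nets 29 − 22 = 7.
The low-risk type gains 1 by deviating.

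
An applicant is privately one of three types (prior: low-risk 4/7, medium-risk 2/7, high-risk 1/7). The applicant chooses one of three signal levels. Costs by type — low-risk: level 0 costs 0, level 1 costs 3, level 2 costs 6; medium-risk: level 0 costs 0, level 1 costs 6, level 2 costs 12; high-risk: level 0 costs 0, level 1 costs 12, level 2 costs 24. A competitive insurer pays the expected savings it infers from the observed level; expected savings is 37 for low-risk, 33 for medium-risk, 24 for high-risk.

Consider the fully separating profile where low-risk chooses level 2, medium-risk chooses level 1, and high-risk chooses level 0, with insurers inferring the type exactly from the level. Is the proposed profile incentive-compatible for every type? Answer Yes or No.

Yes

Separating rebates: level 2 → 37, level 1 → 33, level 0 → 24.
low-risk (assigned level 2): level 0: 24 − 0 = 24; level 1: 33 − 3 = 30; level 2: 37 − 6 = 31. low-risk stays.
medium-risk (assigned level 1): level 0: 24 − 0 = 24; level 1: 33 − 6 = 27; level 2: 37 − 12 = 25. medium-risk stays.
high-risk (assigned level 0): level 0: 24 − 0 = 24; level 1: 33 − 12 = 21; level 2: 37 − 24 = 13. high-risk stays.
Every type prefers its assigned level; separation holds.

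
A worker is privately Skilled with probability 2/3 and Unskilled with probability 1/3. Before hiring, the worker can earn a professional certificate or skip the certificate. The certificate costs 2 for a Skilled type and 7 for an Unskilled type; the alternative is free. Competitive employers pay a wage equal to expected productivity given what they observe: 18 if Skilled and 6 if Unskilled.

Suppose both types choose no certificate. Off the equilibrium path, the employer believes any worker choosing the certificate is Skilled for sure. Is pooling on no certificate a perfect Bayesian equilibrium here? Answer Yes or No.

On path, the employer holds the prior and pays 2/3·18 + 1/3·6 = 14. Off path (the certificate), believing Skilled, it pays 18.
Skilled: no certificate nets 14; the certificate nets 18 − 2 = 16. Skilled would deviate.
Unskilled: no certificate nets 14; the certificate nets 18 − 7 = 11. Unskilled stays.
A type deviates, so pooling fails.

No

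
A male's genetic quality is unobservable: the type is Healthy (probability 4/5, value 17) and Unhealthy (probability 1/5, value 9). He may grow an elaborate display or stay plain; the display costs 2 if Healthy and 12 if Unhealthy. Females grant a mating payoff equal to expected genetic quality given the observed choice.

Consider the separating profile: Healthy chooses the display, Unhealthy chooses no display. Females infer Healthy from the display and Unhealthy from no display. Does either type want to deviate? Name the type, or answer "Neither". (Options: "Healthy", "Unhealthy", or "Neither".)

Neither

The display pays 17; no display pays 9.
Healthy: assigned the display, nets 17 − 2 = 15; deviating to no display nets 9.
Unhealthy: assigned no display, nets 9; deviating to the display nets 17 − 12 = 5.
Both types strictly prefer their assigned action; no profitable deviation.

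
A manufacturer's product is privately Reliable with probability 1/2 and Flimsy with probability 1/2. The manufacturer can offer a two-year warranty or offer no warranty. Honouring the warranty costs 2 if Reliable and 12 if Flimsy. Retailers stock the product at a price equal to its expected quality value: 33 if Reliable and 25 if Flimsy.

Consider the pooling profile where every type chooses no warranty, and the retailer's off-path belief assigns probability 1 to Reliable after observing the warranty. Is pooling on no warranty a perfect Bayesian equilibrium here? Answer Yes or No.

No

On path, the retailer holds the prior and pays 1/2·33 + 1/2·25 = 29. Off path (the warranty), believing Reliable, it pays 33.
Reliable: no warranty nets 29; the warranty nets 33 − 2 = 31. Reliable would deviate.
Flimsy: no warranty nets 29; the warranty nets 33 − 12 = 21. Flimsy stays.
A type deviates, so pooling fails.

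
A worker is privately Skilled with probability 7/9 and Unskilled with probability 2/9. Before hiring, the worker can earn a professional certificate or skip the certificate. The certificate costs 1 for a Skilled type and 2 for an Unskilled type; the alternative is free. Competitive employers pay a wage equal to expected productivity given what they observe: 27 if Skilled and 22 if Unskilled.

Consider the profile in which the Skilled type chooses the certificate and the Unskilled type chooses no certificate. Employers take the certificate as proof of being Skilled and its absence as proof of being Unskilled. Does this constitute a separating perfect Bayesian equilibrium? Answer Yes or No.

No

Under these beliefs, the certificate earns wage 27 and no certificate earns wage 22.
Skilled: the certificate nets 27 − 1 = 26; no certificate nets 22. Skilled prefers the certificate.
Unskilled: the certificate nets 27 − 2 = 25; no certificate nets 22. Unskilled would deviate to the certificate.
Unskilled has a profitable deviation, so the profile is not an equilibrium.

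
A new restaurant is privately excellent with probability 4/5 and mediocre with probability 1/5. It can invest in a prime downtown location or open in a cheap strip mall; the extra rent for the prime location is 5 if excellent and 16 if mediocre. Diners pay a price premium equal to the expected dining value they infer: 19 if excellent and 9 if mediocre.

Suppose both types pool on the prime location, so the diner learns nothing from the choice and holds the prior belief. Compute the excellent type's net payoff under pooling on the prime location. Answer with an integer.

Pooled price premium = 4/5·19 + 1/5·9 = 17.
excellent pays cost 5 for the prime location, so net payoff = 17 − 5 = 12.

12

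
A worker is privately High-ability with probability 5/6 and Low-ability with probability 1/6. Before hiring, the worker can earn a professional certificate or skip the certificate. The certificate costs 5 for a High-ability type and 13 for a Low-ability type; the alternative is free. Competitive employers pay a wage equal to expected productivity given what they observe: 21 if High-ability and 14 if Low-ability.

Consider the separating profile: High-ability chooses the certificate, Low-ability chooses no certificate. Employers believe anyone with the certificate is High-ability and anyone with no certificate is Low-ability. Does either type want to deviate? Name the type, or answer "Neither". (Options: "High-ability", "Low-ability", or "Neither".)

Neither

The certificate pays 21; no certificate pays 14.
High-ability: assigned the certificate, nets 21 − 5 = 16; deviating to no certificate nets 14.
Low-ability: assigned no certificate, nets 14; deviating to the certificate nets 21 − 13 = 8.
Both types strictly prefer their assigned action; no profitable deviation.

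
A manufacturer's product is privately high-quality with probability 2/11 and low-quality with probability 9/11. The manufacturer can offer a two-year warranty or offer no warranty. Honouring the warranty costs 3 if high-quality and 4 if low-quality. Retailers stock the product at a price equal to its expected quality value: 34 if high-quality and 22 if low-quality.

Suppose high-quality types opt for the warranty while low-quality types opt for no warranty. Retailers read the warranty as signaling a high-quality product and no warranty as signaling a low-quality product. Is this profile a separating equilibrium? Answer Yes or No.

No

Under these beliefs, the warranty earns price 34 and no warranty earns price 22.
high-quality: the warranty nets 34 − 3 = 31; no warranty nets 22. high-quality prefers the warranty.
low-quality: the warranty nets 34 − 4 = 30; no warranty nets 22. low-quality would deviate to the warranty.
low-quality has a profitable deviation, so the profile is not an equilibrium.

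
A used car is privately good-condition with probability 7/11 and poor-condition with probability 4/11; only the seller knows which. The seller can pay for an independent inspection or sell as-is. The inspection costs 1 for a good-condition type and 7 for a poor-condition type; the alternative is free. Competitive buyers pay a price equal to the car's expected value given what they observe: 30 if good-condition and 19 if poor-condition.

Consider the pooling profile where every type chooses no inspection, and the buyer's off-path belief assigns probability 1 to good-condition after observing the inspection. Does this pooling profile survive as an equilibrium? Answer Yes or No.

On path, the buyer holds the prior and pays 7/11·30 + 4/11·19 = 26. Off path (the inspection), believing good-condition, it pays 30.
good-condition: no inspection nets 26; the inspection nets 30 − 1 = 29. good-condition would deviate.
poor-condition: no inspection nets 26; the inspection nets 30 − 7 = 23. poor-condition stays.
A type deviates, so pooling fails.

No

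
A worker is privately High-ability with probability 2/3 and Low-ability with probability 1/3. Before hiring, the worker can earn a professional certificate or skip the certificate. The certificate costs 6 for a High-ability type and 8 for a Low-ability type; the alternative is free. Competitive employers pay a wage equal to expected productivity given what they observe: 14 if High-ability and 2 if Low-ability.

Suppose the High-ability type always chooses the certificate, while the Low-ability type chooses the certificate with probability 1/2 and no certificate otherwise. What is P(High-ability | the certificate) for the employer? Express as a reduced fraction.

P(the certificate) = (2/3)·1 + (1/3)·(1/2) = 5/6.
By Bayes' rule, P(High-ability | the certificate) = (2/3) / (5/6) = 4/5.

4/5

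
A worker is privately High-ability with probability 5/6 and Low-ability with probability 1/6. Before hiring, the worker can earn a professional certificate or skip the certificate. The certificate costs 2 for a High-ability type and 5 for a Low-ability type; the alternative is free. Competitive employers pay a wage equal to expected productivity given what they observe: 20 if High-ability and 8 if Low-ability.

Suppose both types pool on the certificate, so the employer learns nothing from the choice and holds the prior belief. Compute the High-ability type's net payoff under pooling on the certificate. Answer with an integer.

Pooled wage = 5/6·20 + 1/6·8 = 18.
High-ability pays cost 2 for the certificate, so net payoff = 18 − 2 = 16.

16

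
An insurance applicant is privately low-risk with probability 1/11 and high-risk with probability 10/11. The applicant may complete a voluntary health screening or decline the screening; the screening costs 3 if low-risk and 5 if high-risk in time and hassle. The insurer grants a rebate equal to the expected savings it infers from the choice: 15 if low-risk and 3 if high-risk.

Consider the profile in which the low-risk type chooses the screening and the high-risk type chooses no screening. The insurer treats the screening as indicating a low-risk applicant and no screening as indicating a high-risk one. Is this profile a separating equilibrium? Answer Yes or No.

No

Under these beliefs, the screening earns rebate 15 and no screening earns rebate 3.
low-risk: the screening nets 15 − 3 = 12; no screening nets 3. low-risk prefers the screening.
high-risk: the screening nets 15 − 5 = 10; no screening nets 3. high-risk would deviate to the screening.
high-risk has a profitable deviation, so the profile is not an equilibrium.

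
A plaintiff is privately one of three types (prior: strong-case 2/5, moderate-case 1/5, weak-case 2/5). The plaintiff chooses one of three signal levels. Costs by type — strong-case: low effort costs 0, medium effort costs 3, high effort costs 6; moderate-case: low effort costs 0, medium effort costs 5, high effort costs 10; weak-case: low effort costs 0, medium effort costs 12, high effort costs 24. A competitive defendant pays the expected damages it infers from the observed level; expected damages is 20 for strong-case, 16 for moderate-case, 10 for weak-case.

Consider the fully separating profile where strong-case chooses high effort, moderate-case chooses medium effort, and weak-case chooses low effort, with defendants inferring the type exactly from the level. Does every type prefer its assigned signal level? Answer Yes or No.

Yes

Separating settlements: high effort → 20, medium effort → 16, low effort → 10.
strong-case (assigned high effort): low effort: 10 − 0 = 10; medium effort: 16 − 3 = 13; high effort: 20 − 6 = 14. strong-case stays.
moderate-case (assigned medium effort): low effort: 10 − 0 = 10; medium effort: 16 − 5 = 11; high effort: 20 − 10 = 10. moderate-case stays.
weak-case (assigned low effort): low effort: 10 − 0 = 10; medium effort: 16 − 12 = 4; high effort: 20 − 24 = -4. weak-case stays.
Every type prefers its assigned level; separation holds.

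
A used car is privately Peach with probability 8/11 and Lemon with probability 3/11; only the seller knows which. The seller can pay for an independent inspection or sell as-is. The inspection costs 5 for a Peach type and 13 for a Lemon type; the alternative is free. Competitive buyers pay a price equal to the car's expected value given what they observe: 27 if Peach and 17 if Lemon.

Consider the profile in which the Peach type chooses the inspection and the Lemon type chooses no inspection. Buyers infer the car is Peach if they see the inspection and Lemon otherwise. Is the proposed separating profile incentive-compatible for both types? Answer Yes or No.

Yes

Under these beliefs, the inspection earns price 27 and no inspection earns price 17.
Peach: the inspection nets 27 − 5 = 22; no inspection nets 17. Peach prefers the inspection.
Lemon: the inspection nets 27 − 13 = 14; no inspection nets 17. Lemon prefers no inspection.
Neither type deviates, so the separating profile is an equilibrium.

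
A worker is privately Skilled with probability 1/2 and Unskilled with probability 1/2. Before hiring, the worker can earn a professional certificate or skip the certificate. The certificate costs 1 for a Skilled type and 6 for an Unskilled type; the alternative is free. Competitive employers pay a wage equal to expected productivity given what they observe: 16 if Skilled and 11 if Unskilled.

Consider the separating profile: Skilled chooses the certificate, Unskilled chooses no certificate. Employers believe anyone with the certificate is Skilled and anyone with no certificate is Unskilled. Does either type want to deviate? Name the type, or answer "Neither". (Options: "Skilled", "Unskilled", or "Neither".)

Neither

The certificate pays 16; no certificate pays 11.
Skilled: assigned the certificate, nets 16 − 1 = 15; deviating to no certificate nets 11.
Unskilled: assigned no certificate, nets 11; deviating to the certificate nets 16 − 6 = 10.
Both types strictly prefer their assigned action; no profitable deviation.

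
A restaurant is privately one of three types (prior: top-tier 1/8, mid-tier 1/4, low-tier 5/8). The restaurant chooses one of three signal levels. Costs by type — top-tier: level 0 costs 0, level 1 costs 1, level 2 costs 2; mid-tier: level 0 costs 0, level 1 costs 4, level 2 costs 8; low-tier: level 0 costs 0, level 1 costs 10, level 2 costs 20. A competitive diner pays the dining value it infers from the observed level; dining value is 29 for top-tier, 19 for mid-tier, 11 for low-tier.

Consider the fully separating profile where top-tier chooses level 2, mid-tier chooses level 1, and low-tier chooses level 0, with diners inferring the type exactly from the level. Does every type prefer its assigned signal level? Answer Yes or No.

No

Separating price premiums: level 2 → 29, level 1 → 19, level 0 → 11.
top-tier (assigned level 2): level 0: 11 − 0 = 11; level 1: 19 − 1 = 18; level 2: 29 − 2 = 27. top-tier stays.
mid-tier (assigned level 1): level 0: 11 − 0 = 11; level 1: 19 − 4 = 15; level 2: 29 − 8 = 21. mid-tier prefers level 2.
low-tier (assigned level 0): level 0: 11 − 0 = 11; level 1: 19 − 10 = 9; level 2: 29 − 20 = 9. low-tier stays.
At least one type deviates; the separating profile fails.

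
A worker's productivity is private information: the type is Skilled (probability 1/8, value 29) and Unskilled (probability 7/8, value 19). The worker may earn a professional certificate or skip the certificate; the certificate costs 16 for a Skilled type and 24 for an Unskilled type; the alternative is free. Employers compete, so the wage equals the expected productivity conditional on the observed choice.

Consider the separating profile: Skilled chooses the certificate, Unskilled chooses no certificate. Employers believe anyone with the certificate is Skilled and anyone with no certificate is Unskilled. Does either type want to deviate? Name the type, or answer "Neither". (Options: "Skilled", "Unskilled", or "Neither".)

Skilled

The certificate pays 29; no certificate pays 19.
Skilled: assigned the certificate, nets 29 − 16 = 13; deviating to no certificate nets 19.
Unskilled: assigned no certificate, nets 19; deviating to the certificate nets 29 − 24 = 5.
The Skilled type gains 6 by deviating.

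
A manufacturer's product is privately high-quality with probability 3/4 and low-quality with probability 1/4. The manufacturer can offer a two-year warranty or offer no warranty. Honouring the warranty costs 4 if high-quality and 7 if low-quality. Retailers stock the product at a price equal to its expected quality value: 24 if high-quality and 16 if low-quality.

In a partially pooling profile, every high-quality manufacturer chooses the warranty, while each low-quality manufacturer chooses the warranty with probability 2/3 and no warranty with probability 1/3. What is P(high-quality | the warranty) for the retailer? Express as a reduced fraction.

9/11

P(the warranty) = (3/4)·1 + (1/4)·(2/3) = 11/12.
By Bayes' rule, P(high-quality | the warranty) = (3/4) / (11/12) = 9/11.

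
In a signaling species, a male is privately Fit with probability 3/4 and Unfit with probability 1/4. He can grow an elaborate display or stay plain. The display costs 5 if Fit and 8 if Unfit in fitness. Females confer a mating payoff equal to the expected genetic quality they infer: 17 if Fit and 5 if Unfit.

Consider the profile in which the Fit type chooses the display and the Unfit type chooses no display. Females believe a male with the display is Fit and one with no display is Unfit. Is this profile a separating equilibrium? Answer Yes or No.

No

Under these beliefs, the display earns mating payoff 17 and no display earns mating payoff 5.
Fit: the display nets 17 − 5 = 12; no display nets 5. Fit prefers the display.
Unfit: the display nets 17 − 8 = 9; no display nets 5. Unfit would deviate to the display.
Unfit has a profitable deviation, so the profile is not an equilibrium.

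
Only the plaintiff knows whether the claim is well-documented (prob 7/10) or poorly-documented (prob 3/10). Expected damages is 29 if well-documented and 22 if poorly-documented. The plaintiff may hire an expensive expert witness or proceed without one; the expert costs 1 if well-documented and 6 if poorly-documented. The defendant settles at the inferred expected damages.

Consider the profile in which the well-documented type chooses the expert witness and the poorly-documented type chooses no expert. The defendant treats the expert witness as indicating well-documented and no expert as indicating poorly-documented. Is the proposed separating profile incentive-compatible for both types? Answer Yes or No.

Under these beliefs, the expert witness earns settlement 29 and no expert earns settlement 22.
well-documented: the expert witness nets 29 − 1 = 28; no expert nets 22. well-documented prefers the expert witness.
poorly-documented: the expert witness nets 29 − 6 = 23; no expert nets 22. poorly-documented would deviate to the expert witness.
poorly-documented has a profitable deviation, so the profile is not an equilibrium.

No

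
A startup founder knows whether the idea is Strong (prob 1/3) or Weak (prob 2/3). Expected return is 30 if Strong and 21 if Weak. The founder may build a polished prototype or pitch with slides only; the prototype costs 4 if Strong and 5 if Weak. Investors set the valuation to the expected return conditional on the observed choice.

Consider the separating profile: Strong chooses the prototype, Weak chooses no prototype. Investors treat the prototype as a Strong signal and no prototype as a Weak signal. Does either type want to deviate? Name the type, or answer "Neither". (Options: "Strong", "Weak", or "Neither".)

The prototype pays 30; no prototype pays 21.
Strong: assigned the prototype, nets 30 − 4 = 26; deviating to no prototype nets 21.
Weak: assigned no prototype, nets 21; deviating to the prototype nets 30 − 5 = 25.
The Weak type gains 4 by deviating.

Weak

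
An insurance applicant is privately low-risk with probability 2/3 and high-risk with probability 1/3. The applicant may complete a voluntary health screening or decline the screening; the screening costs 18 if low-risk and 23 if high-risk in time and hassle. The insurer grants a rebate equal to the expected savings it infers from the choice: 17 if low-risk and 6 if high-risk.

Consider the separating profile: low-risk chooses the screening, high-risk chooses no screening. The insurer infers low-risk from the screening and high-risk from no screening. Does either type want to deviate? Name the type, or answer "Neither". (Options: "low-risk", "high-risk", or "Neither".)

low-risk

The screening pays 17; no screening pays 6.
low-risk: assigned the screening, nets 17 − 18 = -1; deviating to no screening nets 6.
high-risk: assigned no screening, nets 6; deviating to the screening nets 17 − 23 = -6.
The low-risk type gains 7 by deviating.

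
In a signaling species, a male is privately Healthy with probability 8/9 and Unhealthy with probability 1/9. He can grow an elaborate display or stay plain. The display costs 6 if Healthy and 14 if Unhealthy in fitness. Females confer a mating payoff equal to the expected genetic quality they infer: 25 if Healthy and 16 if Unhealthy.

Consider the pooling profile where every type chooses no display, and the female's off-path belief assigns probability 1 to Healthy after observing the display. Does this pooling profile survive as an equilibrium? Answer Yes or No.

Yes

On path, the female holds the prior and pays 8/9·25 + 1/9·16 = 24. Off path (the display), believing Healthy, it pays 25.
Healthy: no display nets 24; the display nets 25 − 6 = 19. Healthy stays.
Unhealthy: no display nets 24; the display nets 25 − 14 = 11. Unhealthy stays.
No type deviates, so pooling is sustained.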